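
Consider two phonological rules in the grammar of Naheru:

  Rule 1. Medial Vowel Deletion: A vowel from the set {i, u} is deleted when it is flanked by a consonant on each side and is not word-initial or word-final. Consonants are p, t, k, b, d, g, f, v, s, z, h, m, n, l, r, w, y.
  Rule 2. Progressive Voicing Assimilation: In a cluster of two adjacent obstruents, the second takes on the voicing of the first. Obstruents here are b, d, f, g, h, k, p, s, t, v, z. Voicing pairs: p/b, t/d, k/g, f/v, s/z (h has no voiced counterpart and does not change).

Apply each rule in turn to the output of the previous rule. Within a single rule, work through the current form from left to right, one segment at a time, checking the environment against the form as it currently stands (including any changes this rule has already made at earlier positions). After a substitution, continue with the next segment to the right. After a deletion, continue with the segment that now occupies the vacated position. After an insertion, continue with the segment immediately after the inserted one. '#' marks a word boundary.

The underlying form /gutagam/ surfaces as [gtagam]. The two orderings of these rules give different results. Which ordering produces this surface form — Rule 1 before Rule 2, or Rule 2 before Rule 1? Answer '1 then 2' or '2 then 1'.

2 then 1

Order 1 then 2:
  1 Medial Vowel Deletion: [gutagam] → [gtagam]
  2 Progressive Voicing Assimilation: [gtagam] → [gdagam]
  result: [gdagam]
Order 2 then 1:
  2 Progressive Voicing Assimilation: no change — [gutagam]
  1 Medial Vowel Deletion: [gutagam] → [gtagam]
  result: [gtagam]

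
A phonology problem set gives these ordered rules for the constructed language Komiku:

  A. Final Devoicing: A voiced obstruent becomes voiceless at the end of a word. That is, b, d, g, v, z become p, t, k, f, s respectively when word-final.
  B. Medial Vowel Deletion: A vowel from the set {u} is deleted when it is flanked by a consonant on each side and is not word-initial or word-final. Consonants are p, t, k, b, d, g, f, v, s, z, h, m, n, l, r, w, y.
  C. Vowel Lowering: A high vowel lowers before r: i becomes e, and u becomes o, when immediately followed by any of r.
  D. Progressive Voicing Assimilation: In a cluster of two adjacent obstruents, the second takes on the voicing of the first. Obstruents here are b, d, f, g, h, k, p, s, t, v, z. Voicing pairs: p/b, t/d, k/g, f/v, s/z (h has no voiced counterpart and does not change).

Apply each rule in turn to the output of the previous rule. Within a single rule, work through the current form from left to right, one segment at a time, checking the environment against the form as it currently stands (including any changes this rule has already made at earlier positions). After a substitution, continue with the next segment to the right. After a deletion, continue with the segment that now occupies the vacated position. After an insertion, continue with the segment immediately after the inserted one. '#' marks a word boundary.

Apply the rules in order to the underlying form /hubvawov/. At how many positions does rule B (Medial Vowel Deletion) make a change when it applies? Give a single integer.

1

A Final Devoicing: [hubvawov] → [hubvawof]
B Medial Vowel Deletion: [hubvawof] → [hbvawof]
C Vowel Lowering: no change — [hbvawof]
D Progressive Voicing Assimilation: [hbvawof] → [hpfawof]
Rule B changed 1 position(s).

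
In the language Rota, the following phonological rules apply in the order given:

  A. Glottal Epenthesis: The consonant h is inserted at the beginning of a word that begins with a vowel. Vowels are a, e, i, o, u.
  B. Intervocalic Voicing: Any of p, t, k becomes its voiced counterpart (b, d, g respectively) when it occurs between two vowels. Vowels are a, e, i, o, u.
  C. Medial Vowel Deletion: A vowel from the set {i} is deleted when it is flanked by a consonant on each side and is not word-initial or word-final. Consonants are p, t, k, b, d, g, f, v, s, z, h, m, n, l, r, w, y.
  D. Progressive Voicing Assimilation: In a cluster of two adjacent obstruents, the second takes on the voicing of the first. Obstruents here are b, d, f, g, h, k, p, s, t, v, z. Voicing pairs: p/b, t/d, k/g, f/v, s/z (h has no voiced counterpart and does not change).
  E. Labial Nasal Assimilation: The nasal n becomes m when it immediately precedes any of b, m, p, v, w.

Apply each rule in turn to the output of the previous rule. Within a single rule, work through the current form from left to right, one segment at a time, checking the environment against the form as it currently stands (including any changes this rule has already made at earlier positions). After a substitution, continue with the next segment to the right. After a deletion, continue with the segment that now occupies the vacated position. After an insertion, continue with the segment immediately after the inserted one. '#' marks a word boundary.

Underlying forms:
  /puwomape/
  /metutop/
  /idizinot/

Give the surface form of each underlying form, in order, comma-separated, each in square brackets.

/puwomape/:
  A Glottal Epenthesis: no change — [puwomape]
  B Intervocalic Voicing: [puwomape] → [puwomabe]
  C Medial Vowel Deletion: no change — [puwomabe]
  D Progressive Voicing Assimilation: no change — [puwomabe]
  E Labial Nasal Assimilation: no change — [puwomabe]
/metutop/:
  A Glottal Epenthesis: no change — [metutop]
  B Intervocalic Voicing: [metutop] → [medudop]
  C Medial Vowel Deletion: no change — [medudop]
  D Progressive Voicing Assimilation: no change — [medudop]
  E Labial Nasal Assimilation: no change — [medudop]
/idizinot/:
  A Glottal Epenthesis: [idizinot] → [hidizinot]
  B Intervocalic Voicing: no change — [hidizinot]
  C Medial Vowel Deletion: [hidizinot] → [hdznot]
  D Progressive Voicing Assimilation: [hdznot] → [htsnot]
  E Labial Nasal Assimilation: no change — [htsnot]

[puwomabe], [medudop], [htsnot]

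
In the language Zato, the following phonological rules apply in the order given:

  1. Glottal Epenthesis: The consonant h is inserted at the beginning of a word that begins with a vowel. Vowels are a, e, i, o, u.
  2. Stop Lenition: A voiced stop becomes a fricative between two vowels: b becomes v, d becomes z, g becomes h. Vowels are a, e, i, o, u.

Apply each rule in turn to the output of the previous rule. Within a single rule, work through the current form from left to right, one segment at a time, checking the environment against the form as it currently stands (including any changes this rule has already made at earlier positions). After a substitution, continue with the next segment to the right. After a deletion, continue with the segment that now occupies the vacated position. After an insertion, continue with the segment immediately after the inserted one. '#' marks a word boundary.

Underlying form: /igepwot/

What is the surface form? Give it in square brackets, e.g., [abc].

[hihepwot]

1 Glottal Epenthesis: [igepwot] → [higepwot]
2 Stop Lenition: [higepwot] → [hihepwot]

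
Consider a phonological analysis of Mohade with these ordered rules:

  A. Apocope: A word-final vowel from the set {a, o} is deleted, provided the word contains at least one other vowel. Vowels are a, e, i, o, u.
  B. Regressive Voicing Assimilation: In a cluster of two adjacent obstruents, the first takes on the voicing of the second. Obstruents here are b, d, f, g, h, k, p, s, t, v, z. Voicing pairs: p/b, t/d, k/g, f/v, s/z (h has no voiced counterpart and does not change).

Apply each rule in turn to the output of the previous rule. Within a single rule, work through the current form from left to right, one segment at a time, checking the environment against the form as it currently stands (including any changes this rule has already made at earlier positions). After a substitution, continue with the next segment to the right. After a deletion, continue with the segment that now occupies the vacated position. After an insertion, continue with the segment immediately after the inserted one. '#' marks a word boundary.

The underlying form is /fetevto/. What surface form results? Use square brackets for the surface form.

A Apocope: [fetevto] → [fetevt]
B Regressive Voicing Assimilation: [fetevt] → [feteft]

[feteft]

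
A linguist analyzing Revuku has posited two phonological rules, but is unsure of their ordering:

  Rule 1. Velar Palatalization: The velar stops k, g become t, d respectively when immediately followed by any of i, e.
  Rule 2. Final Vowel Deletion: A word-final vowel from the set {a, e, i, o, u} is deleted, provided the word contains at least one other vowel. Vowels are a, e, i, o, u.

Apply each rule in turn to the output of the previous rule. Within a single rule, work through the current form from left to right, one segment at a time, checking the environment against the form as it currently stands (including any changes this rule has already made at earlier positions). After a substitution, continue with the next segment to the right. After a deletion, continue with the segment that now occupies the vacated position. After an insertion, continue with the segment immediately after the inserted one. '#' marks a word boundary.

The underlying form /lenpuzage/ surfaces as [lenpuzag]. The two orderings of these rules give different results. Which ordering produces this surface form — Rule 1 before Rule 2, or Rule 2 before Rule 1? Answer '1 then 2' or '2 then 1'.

Order 1 then 2:
  1 Velar Palatalization: [lenpuzage] → [lenpuzade]
  2 Final Vowel Deletion: [lenpuzade] → [lenpuzad]
  result: [lenpuzad]
Order 2 then 1:
  2 Final Vowel Deletion: [lenpuzage] → [lenpuzag]
  1 Velar Palatalization: no change — [lenpuzag]
  result: [lenpuzag]

2 then 1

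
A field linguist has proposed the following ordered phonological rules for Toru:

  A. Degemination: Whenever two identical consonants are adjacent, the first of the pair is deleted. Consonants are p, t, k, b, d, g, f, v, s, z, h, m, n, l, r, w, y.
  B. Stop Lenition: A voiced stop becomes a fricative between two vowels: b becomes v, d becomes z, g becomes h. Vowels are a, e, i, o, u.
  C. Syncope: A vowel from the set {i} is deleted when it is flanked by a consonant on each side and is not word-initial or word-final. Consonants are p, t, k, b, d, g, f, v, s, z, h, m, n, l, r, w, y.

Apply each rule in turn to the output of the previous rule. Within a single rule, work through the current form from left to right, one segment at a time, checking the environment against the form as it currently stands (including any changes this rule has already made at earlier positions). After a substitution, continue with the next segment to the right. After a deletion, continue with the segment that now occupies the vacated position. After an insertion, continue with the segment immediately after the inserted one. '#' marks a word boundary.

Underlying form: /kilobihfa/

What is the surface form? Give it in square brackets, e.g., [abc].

[klovhfa]

A Degemination: no change — [kilobihfa]
B Stop Lenition: [kilobihfa] → [kilovihfa]
C Syncope: [kilovihfa] → [klovhfa]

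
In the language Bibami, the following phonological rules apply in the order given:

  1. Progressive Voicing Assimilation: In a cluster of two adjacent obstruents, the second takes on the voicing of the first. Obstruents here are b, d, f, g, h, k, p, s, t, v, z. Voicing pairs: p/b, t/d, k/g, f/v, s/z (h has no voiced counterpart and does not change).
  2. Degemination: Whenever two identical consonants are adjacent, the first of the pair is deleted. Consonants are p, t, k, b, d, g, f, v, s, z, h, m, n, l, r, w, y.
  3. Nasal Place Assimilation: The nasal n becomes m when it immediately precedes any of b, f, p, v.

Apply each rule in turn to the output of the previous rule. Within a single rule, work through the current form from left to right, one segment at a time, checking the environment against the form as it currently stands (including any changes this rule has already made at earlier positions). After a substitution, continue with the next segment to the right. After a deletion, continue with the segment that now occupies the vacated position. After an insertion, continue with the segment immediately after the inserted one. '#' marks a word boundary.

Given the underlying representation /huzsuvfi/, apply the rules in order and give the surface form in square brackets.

1 Progressive Voicing Assimilation: [huzsuvfi] → [huzzuvvi]
2 Degemination: [huzzuvvi] → [huzuvi]
3 Nasal Place Assimilation: no change — [huzuvi]

[huzuvi]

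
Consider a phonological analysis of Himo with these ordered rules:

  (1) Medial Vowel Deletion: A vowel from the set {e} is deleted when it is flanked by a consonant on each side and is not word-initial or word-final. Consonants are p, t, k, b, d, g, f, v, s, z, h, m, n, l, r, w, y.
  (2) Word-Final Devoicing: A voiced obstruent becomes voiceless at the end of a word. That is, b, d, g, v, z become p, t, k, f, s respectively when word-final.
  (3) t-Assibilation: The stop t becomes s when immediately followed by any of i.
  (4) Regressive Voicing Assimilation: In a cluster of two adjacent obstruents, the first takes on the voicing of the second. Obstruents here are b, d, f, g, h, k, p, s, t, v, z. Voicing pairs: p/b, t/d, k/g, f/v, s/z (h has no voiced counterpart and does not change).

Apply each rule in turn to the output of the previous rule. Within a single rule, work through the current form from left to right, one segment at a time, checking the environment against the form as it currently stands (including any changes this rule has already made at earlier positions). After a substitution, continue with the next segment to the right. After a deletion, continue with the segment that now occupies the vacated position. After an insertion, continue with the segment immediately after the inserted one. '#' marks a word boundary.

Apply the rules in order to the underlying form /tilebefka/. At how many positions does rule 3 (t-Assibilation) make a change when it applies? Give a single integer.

1

(1) Medial Vowel Deletion: [tilebefka] → [tilbfka]
(2) Word-Final Devoicing: no change — [tilbfka]
(3) t-Assibilation: [tilbfka] → [silbfka]
(4) Regressive Voicing Assimilation: [silbfka] → [silpfka]
Rule 3 changed 1 position(s).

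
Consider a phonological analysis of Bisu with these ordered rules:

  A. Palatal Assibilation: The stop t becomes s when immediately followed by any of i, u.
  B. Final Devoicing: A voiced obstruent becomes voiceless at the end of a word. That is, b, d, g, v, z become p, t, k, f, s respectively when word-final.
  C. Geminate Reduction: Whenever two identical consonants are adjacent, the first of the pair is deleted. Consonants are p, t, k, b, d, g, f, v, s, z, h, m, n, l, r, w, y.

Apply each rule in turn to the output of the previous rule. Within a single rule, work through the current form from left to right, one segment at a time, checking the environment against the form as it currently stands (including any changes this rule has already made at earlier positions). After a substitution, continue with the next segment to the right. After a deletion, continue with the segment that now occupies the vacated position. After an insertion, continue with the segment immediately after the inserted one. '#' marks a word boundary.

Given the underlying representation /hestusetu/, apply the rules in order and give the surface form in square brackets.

[hesusesu]

A Palatal Assibilation: [hestusetu] → [hessusesu]
B Final Devoicing: no change — [hessusesu]
C Geminate Reduction: [hessusesu] → [hesusesu]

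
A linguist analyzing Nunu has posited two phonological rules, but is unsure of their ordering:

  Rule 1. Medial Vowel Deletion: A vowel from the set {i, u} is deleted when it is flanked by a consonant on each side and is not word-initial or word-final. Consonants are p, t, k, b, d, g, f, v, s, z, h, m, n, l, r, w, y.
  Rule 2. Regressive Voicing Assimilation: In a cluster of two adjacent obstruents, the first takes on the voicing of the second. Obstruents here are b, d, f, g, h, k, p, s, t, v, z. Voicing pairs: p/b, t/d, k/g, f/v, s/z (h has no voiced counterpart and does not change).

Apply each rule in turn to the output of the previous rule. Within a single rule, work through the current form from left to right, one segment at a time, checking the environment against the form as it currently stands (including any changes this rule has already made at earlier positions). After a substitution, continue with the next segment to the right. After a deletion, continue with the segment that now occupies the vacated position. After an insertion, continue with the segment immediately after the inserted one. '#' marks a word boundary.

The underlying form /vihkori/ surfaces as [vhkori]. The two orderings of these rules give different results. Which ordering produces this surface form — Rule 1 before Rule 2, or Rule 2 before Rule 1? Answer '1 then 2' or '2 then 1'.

Order 1 then 2:
  1 Medial Vowel Deletion: [vihkori] → [vhkori]
  2 Regressive Voicing Assimilation: [vhkori] → [fhkori]
  result: [fhkori]
Order 2 then 1:
  2 Regressive Voicing Assimilation: no change — [vihkori]
  1 Medial Vowel Deletion: [vihkori] → [vhkori]
  result: [vhkori]

2 then 1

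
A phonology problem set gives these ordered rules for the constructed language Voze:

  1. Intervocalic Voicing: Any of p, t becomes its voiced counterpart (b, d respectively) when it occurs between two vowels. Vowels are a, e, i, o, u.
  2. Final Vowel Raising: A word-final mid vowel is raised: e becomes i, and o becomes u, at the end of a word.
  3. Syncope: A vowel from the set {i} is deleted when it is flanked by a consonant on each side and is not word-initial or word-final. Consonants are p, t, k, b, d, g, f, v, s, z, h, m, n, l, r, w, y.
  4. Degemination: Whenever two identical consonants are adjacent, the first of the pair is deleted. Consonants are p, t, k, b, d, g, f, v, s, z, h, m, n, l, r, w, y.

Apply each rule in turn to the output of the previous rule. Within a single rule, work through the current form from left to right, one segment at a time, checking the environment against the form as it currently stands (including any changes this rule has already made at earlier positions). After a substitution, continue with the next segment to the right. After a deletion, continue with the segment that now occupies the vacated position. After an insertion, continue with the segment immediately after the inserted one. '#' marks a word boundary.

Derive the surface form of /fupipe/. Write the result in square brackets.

1 Intervocalic Voicing: [fupipe] → [fubibe]
2 Final Vowel Raising: [fubibe] → [fubibi]
3 Syncope: [fubibi] → [fubbi]
4 Degemination: [fubbi] → [fubi]

[fubi]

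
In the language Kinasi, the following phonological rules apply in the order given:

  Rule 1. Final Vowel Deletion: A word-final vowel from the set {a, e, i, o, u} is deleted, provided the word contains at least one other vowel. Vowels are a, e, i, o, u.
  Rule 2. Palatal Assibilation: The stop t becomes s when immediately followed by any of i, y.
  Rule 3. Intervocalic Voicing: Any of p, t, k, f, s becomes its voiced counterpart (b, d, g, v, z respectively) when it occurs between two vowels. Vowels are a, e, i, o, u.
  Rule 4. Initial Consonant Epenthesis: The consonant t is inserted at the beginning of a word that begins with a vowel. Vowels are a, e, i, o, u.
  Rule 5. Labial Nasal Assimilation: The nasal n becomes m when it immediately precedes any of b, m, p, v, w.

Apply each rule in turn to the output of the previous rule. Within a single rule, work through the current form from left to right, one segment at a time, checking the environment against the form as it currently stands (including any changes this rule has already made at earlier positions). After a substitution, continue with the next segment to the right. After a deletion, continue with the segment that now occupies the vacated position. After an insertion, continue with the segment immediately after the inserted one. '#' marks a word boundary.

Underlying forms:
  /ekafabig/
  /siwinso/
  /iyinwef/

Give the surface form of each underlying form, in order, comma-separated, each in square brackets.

[tegavabig], [siwins], [tiyimwef]

/ekafabig/:
  Rule 1 Final Vowel Deletion: no change — [ekafabig]
  Rule 2 Palatal Assibilation: no change — [ekafabig]
  Rule 3 Intervocalic Voicing: [ekafabig] → [egavabig]
  Rule 4 Initial Consonant Epenthesis: [egavabig] → [tegavabig]
  Rule 5 Labial Nasal Assimilation: no change — [tegavabig]
/siwinso/:
  Rule 1 Final Vowel Deletion: [siwinso] → [siwins]
  Rule 2 Palatal Assibilation: no change — [siwins]
  Rule 3 Intervocalic Voicing: no change — [siwins]
  Rule 4 Initial Consonant Epenthesis: no change — [siwins]
  Rule 5 Labial Nasal Assimilation: no change — [siwins]
/iyinwef/:
  Rule 1 Final Vowel Deletion: no change — [iyinwef]
  Rule 2 Palatal Assibilation: no change — [iyinwef]
  Rule 3 Intervocalic Voicing: no change — [iyinwef]
  Rule 4 Initial Consonant Epenthesis: [iyinwef] → [tiyinwef]
  Rule 5 Labial Nasal Assimilation: [tiyinwef] → [tiyimwef]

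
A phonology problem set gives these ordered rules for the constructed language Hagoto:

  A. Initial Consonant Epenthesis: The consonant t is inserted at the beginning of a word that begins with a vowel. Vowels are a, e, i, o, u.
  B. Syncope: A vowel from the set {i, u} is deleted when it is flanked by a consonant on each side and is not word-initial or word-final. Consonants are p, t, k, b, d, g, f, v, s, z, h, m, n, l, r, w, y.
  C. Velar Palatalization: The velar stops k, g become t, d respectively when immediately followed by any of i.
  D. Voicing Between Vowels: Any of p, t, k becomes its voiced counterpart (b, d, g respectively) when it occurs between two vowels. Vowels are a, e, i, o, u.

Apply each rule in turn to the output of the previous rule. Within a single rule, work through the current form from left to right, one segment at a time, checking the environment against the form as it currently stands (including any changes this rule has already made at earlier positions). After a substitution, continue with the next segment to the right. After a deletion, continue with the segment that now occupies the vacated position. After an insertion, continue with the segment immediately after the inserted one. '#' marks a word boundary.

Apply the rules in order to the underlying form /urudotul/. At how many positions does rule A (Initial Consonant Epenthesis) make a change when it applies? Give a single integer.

A Initial Consonant Epenthesis: [urudotul] → [turudotul]
B Syncope: [turudotul] → [trdotl]
C Velar Palatalization: no change — [trdotl]
D Voicing Between Vowels: no change — [trdotl]
Rule A changed 1 position(s).

1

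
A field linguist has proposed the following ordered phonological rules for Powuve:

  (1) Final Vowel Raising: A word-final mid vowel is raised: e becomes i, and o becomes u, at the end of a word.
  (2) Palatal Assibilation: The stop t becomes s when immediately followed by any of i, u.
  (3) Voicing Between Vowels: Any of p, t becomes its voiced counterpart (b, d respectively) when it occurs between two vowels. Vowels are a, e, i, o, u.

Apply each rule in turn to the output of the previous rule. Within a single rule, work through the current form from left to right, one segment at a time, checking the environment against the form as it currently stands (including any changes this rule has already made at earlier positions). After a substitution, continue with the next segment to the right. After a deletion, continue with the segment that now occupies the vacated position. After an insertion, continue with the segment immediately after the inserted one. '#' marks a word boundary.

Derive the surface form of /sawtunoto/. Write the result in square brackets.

[sawsunosu]

(1) Final Vowel Raising: [sawtunoto] → [sawtunotu]
(2) Palatal Assibilation: [sawtunotu] → [sawsunosu]
(3) Voicing Between Vowels: no change — [sawsunosu]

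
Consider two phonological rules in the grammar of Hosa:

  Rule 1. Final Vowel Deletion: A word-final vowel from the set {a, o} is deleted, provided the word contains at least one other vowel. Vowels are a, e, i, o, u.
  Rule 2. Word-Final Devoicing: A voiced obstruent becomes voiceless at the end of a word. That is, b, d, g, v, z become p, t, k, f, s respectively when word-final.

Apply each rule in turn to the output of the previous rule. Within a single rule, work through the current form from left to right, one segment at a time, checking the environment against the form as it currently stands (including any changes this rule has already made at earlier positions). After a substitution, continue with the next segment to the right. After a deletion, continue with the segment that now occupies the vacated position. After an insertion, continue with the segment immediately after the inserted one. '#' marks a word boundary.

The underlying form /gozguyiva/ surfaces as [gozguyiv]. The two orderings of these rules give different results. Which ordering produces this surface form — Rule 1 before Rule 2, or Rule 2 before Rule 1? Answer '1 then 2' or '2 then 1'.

2 then 1

Order 1 then 2:
  1 Final Vowel Deletion: [gozguyiva] → [gozguyiv]
  2 Word-Final Devoicing: [gozguyiv] → [gozguyif]
  result: [gozguyif]
Order 2 then 1:
  2 Word-Final Devoicing: no change — [gozguyiva]
  1 Final Vowel Deletion: [gozguyiva] → [gozguyiv]
  result: [gozguyiv]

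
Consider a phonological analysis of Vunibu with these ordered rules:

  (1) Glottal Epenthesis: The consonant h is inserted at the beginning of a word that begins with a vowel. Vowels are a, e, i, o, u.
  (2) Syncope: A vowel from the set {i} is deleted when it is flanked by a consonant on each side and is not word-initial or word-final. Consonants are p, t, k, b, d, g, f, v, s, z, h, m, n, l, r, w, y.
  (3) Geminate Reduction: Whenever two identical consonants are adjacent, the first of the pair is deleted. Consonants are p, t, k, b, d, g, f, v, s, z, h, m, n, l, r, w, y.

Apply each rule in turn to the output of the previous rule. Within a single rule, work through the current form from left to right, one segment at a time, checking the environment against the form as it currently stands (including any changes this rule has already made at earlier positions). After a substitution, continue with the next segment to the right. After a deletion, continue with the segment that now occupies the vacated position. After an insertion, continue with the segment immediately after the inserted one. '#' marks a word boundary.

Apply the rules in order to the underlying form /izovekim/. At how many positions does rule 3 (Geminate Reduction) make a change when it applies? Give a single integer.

0

(1) Glottal Epenthesis: [izovekim] → [hizovekim]
(2) Syncope: [hizovekim] → [hzovekm]
(3) Geminate Reduction: no change — [hzovekm]
Rule 3 changed 0 position(s).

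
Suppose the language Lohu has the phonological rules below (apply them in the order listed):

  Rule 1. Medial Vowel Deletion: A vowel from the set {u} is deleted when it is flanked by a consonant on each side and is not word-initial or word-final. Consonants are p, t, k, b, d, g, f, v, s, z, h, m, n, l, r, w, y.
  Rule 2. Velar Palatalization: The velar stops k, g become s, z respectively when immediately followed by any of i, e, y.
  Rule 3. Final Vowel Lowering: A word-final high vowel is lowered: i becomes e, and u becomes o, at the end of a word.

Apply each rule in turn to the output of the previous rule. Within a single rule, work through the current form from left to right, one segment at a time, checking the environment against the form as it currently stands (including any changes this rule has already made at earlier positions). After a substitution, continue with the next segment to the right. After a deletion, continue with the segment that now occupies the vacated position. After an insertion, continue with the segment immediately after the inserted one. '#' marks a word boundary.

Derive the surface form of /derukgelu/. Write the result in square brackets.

[derkzelo]

Rule 1 Medial Vowel Deletion: [derukgelu] → [derkgelu]
Rule 2 Velar Palatalization: [derkgelu] → [derkzelu]
Rule 3 Final Vowel Lowering: [derkzelu] → [derkzelo]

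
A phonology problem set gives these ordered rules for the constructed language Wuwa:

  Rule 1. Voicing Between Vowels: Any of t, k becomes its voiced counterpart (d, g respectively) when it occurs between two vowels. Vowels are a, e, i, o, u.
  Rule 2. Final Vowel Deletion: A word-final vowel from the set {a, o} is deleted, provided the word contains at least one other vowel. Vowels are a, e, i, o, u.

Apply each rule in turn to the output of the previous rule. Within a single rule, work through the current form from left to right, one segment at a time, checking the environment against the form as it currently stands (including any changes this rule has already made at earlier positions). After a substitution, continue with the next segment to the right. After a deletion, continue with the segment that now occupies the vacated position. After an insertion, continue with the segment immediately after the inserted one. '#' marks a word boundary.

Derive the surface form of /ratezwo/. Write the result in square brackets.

[radezw]

Rule 1 Voicing Between Vowels: [ratezwo] → [radezwo]
Rule 2 Final Vowel Deletion: [radezwo] → [radezw]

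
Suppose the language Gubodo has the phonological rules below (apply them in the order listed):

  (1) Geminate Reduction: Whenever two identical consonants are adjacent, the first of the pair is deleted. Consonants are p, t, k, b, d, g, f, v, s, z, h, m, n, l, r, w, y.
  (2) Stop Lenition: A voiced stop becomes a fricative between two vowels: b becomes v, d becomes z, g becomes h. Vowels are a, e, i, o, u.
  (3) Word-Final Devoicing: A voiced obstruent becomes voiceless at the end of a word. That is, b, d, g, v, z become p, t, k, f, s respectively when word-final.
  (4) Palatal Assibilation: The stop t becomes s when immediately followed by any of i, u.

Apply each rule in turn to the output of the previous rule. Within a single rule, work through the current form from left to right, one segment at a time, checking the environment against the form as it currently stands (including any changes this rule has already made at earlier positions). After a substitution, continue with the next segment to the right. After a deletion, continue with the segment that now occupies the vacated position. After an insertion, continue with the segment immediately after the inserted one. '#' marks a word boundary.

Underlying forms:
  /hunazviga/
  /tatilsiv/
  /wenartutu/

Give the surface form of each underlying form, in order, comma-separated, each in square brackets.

[hunazviha], [tasilsif], [wenarsusu]

/hunazviga/:
  (1) Geminate Reduction: no change — [hunazviga]
  (2) Stop Lenition: [hunazviga] → [hunazviha]
  (3) Word-Final Devoicing: no change — [hunazviha]
  (4) Palatal Assibilation: no change — [hunazviha]
/tatilsiv/:
  (1) Geminate Reduction: no change — [tatilsiv]
  (2) Stop Lenition: no change — [tatilsiv]
  (3) Word-Final Devoicing: [tatilsiv] → [tatilsif]
  (4) Palatal Assibilation: [tatilsif] → [tasilsif]
/wenartutu/:
  (1) Geminate Reduction: no change — [wenartutu]
  (2) Stop Lenition: no change — [wenartutu]
  (3) Word-Final Devoicing: no change — [wenartutu]
  (4) Palatal Assibilation: [wenartutu] → [wenarsusu]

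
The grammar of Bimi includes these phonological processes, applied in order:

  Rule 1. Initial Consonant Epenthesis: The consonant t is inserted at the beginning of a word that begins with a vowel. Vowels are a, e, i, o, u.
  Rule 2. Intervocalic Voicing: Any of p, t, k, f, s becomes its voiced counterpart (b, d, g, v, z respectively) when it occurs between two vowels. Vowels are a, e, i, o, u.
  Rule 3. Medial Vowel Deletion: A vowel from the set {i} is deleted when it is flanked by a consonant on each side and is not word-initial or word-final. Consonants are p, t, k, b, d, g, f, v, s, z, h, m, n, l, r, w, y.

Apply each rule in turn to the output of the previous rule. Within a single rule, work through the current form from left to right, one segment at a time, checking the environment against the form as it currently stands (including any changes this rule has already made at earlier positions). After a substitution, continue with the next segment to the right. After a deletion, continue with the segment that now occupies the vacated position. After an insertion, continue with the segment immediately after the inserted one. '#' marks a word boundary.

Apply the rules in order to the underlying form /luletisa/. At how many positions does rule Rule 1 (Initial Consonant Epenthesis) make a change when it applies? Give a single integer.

0

Rule 1 Initial Consonant Epenthesis: no change — [luletisa]
Rule 2 Intervocalic Voicing: [luletisa] → [lulediza]
Rule 3 Medial Vowel Deletion: [lulediza] → [luledza]
Rule Rule 1 changed 0 position(s).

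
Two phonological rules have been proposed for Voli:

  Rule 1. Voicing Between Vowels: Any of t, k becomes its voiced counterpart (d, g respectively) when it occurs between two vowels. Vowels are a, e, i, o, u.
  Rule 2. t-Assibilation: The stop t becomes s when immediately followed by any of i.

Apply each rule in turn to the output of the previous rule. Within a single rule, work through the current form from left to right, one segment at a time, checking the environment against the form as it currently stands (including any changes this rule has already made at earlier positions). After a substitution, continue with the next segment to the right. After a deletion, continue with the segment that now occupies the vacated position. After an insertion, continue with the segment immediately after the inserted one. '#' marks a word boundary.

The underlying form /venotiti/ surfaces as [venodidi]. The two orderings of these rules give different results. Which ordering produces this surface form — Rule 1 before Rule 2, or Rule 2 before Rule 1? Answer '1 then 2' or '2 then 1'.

1 then 2

Order 1 then 2:
  1 Voicing Between Vowels: [venotiti] → [venodidi]
  2 t-Assibilation: no change — [venodidi]
  result: [venodidi]
Order 2 then 1:
  2 t-Assibilation: [venotiti] → [venosisi]
  1 Voicing Between Vowels: no change — [venosisi]
  result: [venosisi]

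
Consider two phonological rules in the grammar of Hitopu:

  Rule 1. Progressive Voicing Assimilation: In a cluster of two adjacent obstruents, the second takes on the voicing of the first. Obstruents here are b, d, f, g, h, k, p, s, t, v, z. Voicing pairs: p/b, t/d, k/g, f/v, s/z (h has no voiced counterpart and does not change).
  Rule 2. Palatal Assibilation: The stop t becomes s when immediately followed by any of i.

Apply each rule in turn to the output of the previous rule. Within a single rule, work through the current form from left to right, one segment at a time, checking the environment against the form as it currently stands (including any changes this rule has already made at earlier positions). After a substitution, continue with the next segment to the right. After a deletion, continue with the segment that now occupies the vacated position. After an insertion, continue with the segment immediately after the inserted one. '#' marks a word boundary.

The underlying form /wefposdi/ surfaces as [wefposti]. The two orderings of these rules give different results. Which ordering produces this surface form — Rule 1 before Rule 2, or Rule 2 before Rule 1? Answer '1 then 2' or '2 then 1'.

2 then 1

Order 1 then 2:
  1 Progressive Voicing Assimilation: [wefposdi] → [wefposti]
  2 Palatal Assibilation: [wefposti] → [wefpossi]
  result: [wefpossi]
Order 2 then 1:
  2 Palatal Assibilation: no change — [wefposdi]
  1 Progressive Voicing Assimilation: [wefposdi] → [wefposti]
  result: [wefposti]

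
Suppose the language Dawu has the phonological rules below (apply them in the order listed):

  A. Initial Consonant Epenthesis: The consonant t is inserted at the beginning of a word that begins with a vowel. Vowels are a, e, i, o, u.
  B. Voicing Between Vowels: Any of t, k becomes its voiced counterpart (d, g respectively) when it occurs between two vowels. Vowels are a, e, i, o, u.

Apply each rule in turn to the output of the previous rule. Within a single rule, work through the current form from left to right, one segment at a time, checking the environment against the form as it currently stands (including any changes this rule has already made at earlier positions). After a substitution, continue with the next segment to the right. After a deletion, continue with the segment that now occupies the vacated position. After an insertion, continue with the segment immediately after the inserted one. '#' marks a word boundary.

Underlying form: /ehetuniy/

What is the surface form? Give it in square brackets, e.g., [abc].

A Initial Consonant Epenthesis: [ehetuniy] → [tehetuniy]
B Voicing Between Vowels: [tehetuniy] → [teheduniy]

[teheduniy]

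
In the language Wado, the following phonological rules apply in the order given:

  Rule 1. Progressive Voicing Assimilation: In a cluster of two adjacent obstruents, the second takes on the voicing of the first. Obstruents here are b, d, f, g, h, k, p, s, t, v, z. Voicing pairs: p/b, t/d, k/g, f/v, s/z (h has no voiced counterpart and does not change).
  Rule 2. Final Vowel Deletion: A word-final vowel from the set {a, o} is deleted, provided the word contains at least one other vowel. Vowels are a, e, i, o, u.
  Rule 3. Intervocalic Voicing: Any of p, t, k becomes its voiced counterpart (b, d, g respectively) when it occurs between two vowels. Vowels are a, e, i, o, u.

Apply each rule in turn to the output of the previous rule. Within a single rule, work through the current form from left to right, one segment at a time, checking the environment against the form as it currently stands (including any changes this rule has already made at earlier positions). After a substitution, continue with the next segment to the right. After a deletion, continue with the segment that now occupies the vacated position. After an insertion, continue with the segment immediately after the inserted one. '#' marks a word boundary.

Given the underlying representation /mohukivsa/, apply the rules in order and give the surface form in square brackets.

Rule 1 Progressive Voicing Assimilation: [mohukivsa] → [mohukivza]
Rule 2 Final Vowel Deletion: [mohukivza] → [mohukivz]
Rule 3 Intervocalic Voicing: [mohukivz] → [mohugivz]

[mohugivz]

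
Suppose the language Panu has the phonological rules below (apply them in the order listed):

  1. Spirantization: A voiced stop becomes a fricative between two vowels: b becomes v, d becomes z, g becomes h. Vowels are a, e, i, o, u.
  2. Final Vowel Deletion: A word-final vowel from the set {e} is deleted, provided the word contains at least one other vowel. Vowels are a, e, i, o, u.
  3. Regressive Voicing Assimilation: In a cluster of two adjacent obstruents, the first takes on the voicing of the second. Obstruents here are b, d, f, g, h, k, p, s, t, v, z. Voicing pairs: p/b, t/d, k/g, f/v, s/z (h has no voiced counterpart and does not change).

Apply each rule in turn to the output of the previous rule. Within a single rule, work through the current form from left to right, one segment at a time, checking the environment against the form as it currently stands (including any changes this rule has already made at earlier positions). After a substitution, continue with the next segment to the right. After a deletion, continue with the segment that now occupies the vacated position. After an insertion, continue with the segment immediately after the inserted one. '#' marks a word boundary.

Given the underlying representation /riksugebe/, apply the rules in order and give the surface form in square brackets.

1 Spirantization: [riksugebe] → [riksuheve]
2 Final Vowel Deletion: [riksuheve] → [riksuhev]
3 Regressive Voicing Assimilation: no change — [riksuhev]

[riksuhev]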